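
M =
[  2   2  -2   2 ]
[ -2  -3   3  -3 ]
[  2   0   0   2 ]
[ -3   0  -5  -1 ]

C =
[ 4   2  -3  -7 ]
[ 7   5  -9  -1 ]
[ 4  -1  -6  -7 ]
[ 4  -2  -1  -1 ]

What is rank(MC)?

4

First compute MC:
[[ 22,  12, -14,  -4],
 [-29, -16,  18,  -1],
 [ 16,   0,  -8, -16],
 [-36,   1,  40,  57]]
Now row reduce the product.
R2 ← R2 + (29/22)·R1: [0, -2/11, -5/11, -69/11]
R3 ← R3 − (8/11)·R1: [0, -96/11, 24/11, -144/11]
R4 ← R4 + (18/11)·R1: [0, 227/11, 188/11, 555/11]
R3 ← R3 − (48)·R2: [0, 0, 24, 288]
R4 ← R4 + (227/2)·R2: [0, 0, -69/2, -1323/2]
R4 ← R4 + (23/16)·R3: [0, 0, 0, -495/2]
4 nonzero rows, so rank(MC) = 4.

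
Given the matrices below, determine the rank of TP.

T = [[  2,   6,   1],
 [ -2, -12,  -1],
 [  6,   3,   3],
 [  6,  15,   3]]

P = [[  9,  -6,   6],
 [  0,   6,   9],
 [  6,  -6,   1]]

2

First compute TP:
[[ 24,  18,  67],
 [-24, -54, -121],
 [ 72, -36,  66],
 [ 72,  36, 174]]
Now row reduce the product.
R2 ← R2 + R1: [0, -36, -54]
R3 ← R3 − (3)·R1: [0, -90, -135]
R4 ← R4 − (3)·R1: [0, -18, -27]
R3 ← R3 − (5/2)·R2: [0, 0, 0]
R4 ← R4 − (1/2)·R2: [0, 0, 0]
2 nonzero rows, so rank(TP) = 2.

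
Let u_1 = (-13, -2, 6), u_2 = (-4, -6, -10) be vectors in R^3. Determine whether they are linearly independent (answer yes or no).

yes

Form the matrix with these vectors as rows and row reduce.
R2 ← R2 − (4/13)·R1: [0, -70/13, -154/13]
2 nonzero rows, so the 2 vectors span a space of dimension 2.
Since 2 = 2, the vectors are linearly independent.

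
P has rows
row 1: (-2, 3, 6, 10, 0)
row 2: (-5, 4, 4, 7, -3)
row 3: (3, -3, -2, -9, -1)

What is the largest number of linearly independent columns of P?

Row reduce to echelon form.
R2 ← R2 − (5/2)·R1: [0, -7/2, -11, -18, -3]
R3 ← R3 + (3/2)·R1: [0, 3/2, 7, 6, -1]
R3 ← R3 + (3/7)·R2: [0, 0, 16/7, -12/7, -16/7]
Echelon form has 3 nonzero rows, so rank(P) = 3.
The rank gives the maximum number of linearly independent columns: 3.

3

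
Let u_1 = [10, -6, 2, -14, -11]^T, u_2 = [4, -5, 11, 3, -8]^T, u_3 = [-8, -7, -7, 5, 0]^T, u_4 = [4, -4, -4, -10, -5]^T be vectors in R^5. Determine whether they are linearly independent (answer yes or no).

Form the matrix with these vectors as rows and row reduce.
R2 ← R2 − (2/5)·R1: [0, -13/5, 51/5, 43/5, -18/5]
R3 ← R3 + (4/5)·R1: [0, -59/5, -27/5, -31/5, -44/5]
R4 ← R4 − (2/5)·R1: [0, -8/5, -24/5, -22/5, -3/5]
R3 ← R3 − (59/13)·R2: [0, 0, -672/13, -588/13, 98/13]
R4 ← R4 − (8/13)·R2: [0, 0, -144/13, -126/13, 21/13]
R4 ← R4 − (3/14)·R3: [0, 0, 0, 0, 0]
3 nonzero rows, so the 4 vectors span a space of dimension 3.
Since 3 < 4, the vectors are linearly dependent.

no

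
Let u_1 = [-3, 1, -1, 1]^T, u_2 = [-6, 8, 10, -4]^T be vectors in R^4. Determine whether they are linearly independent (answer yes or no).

yes

Form the matrix with these vectors as rows and row reduce.
R2 ← R2 − (2)·R1: [0, 6, 12, -6]
2 nonzero rows, so the 2 vectors span a space of dimension 2.
Since 2 = 2, the vectors are linearly independent.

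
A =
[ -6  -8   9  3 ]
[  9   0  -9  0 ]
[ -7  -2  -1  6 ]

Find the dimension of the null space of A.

1

Row reduce to echelon form.
R2 ← R2 + (3/2)·R1: [0, -12, 9/2, 9/2]
R3 ← R3 − (7/6)·R1: [0, 22/3, -23/2, 5/2]
R3 ← R3 + (11/18)·R2: [0, 0, -35/4, 21/4]
3 nonzero rows, so rank(A) = 3.
A has 4 columns; by rank–nullity, nullity = 4 − 3 = 1.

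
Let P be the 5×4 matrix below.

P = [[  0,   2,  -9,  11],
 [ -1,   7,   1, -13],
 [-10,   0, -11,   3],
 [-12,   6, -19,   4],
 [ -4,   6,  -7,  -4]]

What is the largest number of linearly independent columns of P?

4

Row reduce to echelon form.
Swap R1 ↔ R2
R3 ← R3 − (10)·R1: [0, -70, -21, 133]
R4 ← R4 − (12)·R1: [0, -78, -31, 160]
R5 ← R5 − (4)·R1: [0, -22, -11, 48]
R3 ← R3 + (35)·R2: [0, 0, -336, 518]
R4 ← R4 + (39)·R2: [0, 0, -382, 589]
R5 ← R5 + (11)·R2: [0, 0, -110, 169]
R4 ← R4 − (191/168)·R3: [0, 0, 0, 1/12]
R5 ← R5 − (55/168)·R3: [0, 0, 0, -7/12]
R5 ← R5 + (7)·R4: [0, 0, 0, 0]
Echelon form has 4 nonzero rows, so rank(P) = 4.
The rank gives the maximum number of linearly independent columns: 4.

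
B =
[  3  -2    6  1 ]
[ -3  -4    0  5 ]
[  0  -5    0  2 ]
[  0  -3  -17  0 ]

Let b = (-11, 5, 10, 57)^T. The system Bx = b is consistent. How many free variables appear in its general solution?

Row reduce the augmented matrix [B | b].
R2 ← R2 + R1: [0, -6, 6, 6, -6]
R3 ← R3 − (5/6)·R2: [0, 0, -5, -3, 15]
R4 ← R4 − (1/2)·R2: [0, 0, -20, -3, 60]
R4 ← R4 − (4)·R3: [0, 0, 0, 9, 0]
The echelon form has 4 nonzero rows, and every pivot lies in the first 4 columns, so rank(B) = rank([B|b]) = 4.
The system is consistent.
Free variables = (unknowns) − (rank) = 4 − 4 = 0.

0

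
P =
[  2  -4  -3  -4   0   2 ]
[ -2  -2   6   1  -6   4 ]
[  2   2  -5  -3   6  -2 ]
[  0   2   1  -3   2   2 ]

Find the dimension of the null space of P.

3

Row reduce to echelon form.
R2 ← R2 + R1: [0, -6, 3, -3, -6, 6]
R3 ← R3 − R1: [0, 6, -2, 1, 6, -4]
R3 ← R3 + R2: [0, 0, 1, -2, 0, 2]
R4 ← R4 + (1/3)·R2: [0, 0, 2, -4, 0, 4]
R4 ← R4 − (2)·R3: [0, 0, 0, 0, 0, 0]
3 nonzero rows, so rank(P) = 3.
P has 6 columns; by rank–nullity, nullity = 6 − 3 = 3.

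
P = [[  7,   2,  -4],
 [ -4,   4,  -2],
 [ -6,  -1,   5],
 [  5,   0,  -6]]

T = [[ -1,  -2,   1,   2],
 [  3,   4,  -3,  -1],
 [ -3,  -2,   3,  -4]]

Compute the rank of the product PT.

First compute PT:
[[ 11,   2, -11,  28],
 [ 22,  28, -22,  -4],
 [-12,  -2,  12, -31],
 [ 13,   2, -13,  34]]
Now row reduce the product.
R2 ← R2 − (2)·R1: [0, 24, 0, -60]
R3 ← R3 + (12/11)·R1: [0, 2/11, 0, -5/11]
R4 ← R4 − (13/11)·R1: [0, -4/11, 0, 10/11]
R3 ← R3 − (1/132)·R2: [0, 0, 0, 0]
R4 ← R4 + (1/66)·R2: [0, 0, 0, 0]
2 nonzero rows, so rank(PT) = 2.

2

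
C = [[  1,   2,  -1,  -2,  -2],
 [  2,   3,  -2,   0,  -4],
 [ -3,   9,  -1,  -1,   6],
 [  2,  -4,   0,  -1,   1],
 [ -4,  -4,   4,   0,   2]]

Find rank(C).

5

Row reduce to echelon form.
R2 ← R2 − (2)·R1: [0, -1, 0, 4, 0]
R3 ← R3 + (3)·R1: [0, 15, -4, -7, 0]
R4 ← R4 − (2)·R1: [0, -8, 2, 3, 5]
R5 ← R5 + (4)·R1: [0, 4, 0, -8, -6]
R3 ← R3 + (15)·R2: [0, 0, -4, 53, 0]
R4 ← R4 − (8)·R2: [0, 0, 2, -29, 5]
R5 ← R5 + (4)·R2: [0, 0, 0, 8, -6]
R4 ← R4 + (1/2)·R3: [0, 0, 0, -5/2, 5]
R5 ← R5 + (16/5)·R4: [0, 0, 0, 0, 10]
Echelon form has 5 nonzero rows, so rank(C) = 5.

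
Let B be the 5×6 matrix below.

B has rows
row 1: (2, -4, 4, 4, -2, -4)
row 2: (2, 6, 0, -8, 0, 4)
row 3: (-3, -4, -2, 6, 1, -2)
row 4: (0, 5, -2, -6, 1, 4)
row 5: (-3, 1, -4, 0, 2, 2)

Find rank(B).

Row reduce to echelon form.
R2 ← R2 − R1: [0, 10, -4, -12, 2, 8]
R3 ← R3 + (3/2)·R1: [0, -10, 4, 12, -2, -8]
R5 ← R5 + (3/2)·R1: [0, -5, 2, 6, -1, -4]
R3 ← R3 + R2: [0, 0, 0, 0, 0, 0]
R4 ← R4 − (1/2)·R2: [0, 0, 0, 0, 0, 0]
R5 ← R5 + (1/2)·R2: [0, 0, 0, 0, 0, 0]
Echelon form has 2 nonzero rows, so rank(B) = 2.

2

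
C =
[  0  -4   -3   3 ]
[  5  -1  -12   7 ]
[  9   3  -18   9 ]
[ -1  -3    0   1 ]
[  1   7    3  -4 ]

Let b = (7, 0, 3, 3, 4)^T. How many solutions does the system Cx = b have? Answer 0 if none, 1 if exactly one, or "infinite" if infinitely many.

0

Row reduce the augmented matrix [C | b].
Swap R1 ↔ R2
R3 ← R3 − (9/5)·R1: [0, 24/5, 18/5, -18/5, 3]
R4 ← R4 + (1/5)·R1: [0, -16/5, -12/5, 12/5, 3]
R5 ← R5 − (1/5)·R1: [0, 36/5, 27/5, -27/5, 4]
R3 ← R3 + (6/5)·R2: [0, 0, 0, 0, 57/5]
R4 ← R4 − (4/5)·R2: [0, 0, 0, 0, -13/5]
R5 ← R5 + (9/5)·R2: [0, 0, 0, 0, 83/5]
R4 ← R4 + (13/57)·R3: [0, 0, 0, 0, 0]
R5 ← R5 − (83/57)·R3: [0, 0, 0, 0, 0]
The echelon form has 3 nonzero rows; the last pivot sits in the augmented column, so rank(C) = 2 but rank([C|b]) = 3.
Since the ranks differ, the system is inconsistent.
It has no solutions.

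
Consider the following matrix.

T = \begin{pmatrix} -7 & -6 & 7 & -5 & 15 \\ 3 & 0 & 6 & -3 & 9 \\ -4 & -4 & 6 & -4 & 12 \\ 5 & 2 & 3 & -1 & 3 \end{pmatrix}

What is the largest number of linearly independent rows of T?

2

Row reduce to echelon form.
R2 ← R2 + (3/7)·R1: [0, -18/7, 9, -36/7, 108/7]
R3 ← R3 − (4/7)·R1: [0, -4/7, 2, -8/7, 24/7]
R4 ← R4 + (5/7)·R1: [0, -16/7, 8, -32/7, 96/7]
R3 ← R3 − (2/9)·R2: [0, 0, 0, 0, 0]
R4 ← R4 − (8/9)·R2: [0, 0, 0, 0, 0]
Echelon form has 2 nonzero rows, so rank(T) = 2.
The rank gives the maximum number of linearly independent rows: 2.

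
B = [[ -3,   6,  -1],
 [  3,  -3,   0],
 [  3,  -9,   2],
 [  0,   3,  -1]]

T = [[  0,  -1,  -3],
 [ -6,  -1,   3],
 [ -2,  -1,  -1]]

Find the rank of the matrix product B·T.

2

First compute BT:
[[-34,  -2,  28],
 [ 18,   0, -18],
 [ 50,   4, -38],
 [-16,  -2,  10]]
Now row reduce the product.
R2 ← R2 + (9/17)·R1: [0, -18/17, -54/17]
R3 ← R3 + (25/17)·R1: [0, 18/17, 54/17]
R4 ← R4 − (8/17)·R1: [0, -18/17, -54/17]
R3 ← R3 + R2: [0, 0, 0]
R4 ← R4 − R2: [0, 0, 0]
2 nonzero rows, so rank(BT) = 2.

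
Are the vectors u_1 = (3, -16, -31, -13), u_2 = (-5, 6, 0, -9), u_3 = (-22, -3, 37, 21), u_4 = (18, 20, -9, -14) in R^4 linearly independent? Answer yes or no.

Form the matrix with these vectors as rows and row reduce.
R2 ← R2 + (5/3)·R1: [0, -62/3, -155/3, -92/3]
R3 ← R3 + (22/3)·R1: [0, -361/3, -571/3, -223/3]
R4 ← R4 − (6)·R1: [0, 116, 177, 64]
R3 ← R3 − (361/62)·R2: [0, 0, 221/2, 3231/31]
R4 ← R4 + (174/31)·R2: [0, 0, -113, -3352/31]
R4 ← R4 + (226/221)·R3: [0, 0, 0, -10586/6851]
4 nonzero rows, so the 4 vectors span a space of dimension 4.
Since 4 = 4, the vectors are linearly independent.

yes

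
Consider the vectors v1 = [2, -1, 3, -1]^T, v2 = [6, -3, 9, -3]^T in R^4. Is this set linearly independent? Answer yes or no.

Form the matrix with these vectors as rows and row reduce.
R2 ← R2 − (3)·R1: [0, 0, 0, 0]
1 nonzero row, so the 2 vectors span a space of dimension 1.
Since 1 < 2, the vectors are linearly dependent.

no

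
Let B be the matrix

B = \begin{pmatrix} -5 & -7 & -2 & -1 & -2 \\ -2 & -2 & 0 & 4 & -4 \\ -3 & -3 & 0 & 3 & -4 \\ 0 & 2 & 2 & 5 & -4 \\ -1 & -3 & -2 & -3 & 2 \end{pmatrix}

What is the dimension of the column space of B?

3

Row reduce to echelon form.
R2 ← R2 − (2/5)·R1: [0, 4/5, 4/5, 22/5, -16/5]
R3 ← R3 − (3/5)·R1: [0, 6/5, 6/5, 18/5, -14/5]
R5 ← R5 − (1/5)·R1: [0, -8/5, -8/5, -14/5, 12/5]
R3 ← R3 − (3/2)·R2: [0, 0, 0, -3, 2]
R4 ← R4 − (5/2)·R2: [0, 0, 0, -6, 4]
R5 ← R5 + (2)·R2: [0, 0, 0, 6, -4]
R4 ← R4 − (2)·R3: [0, 0, 0, 0, 0]
R5 ← R5 + (2)·R3: [0, 0, 0, 0, 0]
Echelon form has 3 nonzero rows, so rank(B) = 3.
The column space has dimension equal to the rank: 3.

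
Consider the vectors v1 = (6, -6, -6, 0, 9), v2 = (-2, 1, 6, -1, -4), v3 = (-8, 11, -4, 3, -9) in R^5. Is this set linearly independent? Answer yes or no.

no

Form the matrix with these vectors as rows and row reduce.
R2 ← R2 + (1/3)·R1: [0, -1, 4, -1, -1]
R3 ← R3 + (4/3)·R1: [0, 3, -12, 3, 3]
R3 ← R3 + (3)·R2: [0, 0, 0, 0, 0]
2 nonzero rows, so the 3 vectors span a space of dimension 2.
Since 2 < 3, the vectors are linearly dependent.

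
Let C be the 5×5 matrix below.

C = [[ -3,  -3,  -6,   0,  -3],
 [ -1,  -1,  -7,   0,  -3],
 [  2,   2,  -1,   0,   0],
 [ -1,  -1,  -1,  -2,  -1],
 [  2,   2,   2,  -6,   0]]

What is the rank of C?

3

Row reduce to echelon form.
R2 ← R2 − (1/3)·R1: [0, 0, -5, 0, -2]
R3 ← R3 + (2/3)·R1: [0, 0, -5, 0, -2]
R4 ← R4 − (1/3)·R1: [0, 0, 1, -2, 0]
R5 ← R5 + (2/3)·R1: [0, 0, -2, -6, -2]
R3 ← R3 − R2: [0, 0, 0, 0, 0]
R4 ← R4 + (1/5)·R2: [0, 0, 0, -2, -2/5]
R5 ← R5 − (2/5)·R2: [0, 0, 0, -6, -6/5]
Swap R3 ↔ R4
R5 ← R5 − (3)·R3: [0, 0, 0, 0, 0]
Echelon form has 3 nonzero rows, so rank(C) = 3.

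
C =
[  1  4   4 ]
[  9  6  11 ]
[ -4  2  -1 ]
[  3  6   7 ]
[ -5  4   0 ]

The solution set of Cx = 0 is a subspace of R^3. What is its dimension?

Row reduce to echelon form.
R2 ← R2 − (9)·R1: [0, -30, -25]
R3 ← R3 + (4)·R1: [0, 18, 15]
R4 ← R4 − (3)·R1: [0, -6, -5]
R5 ← R5 + (5)·R1: [0, 24, 20]
R3 ← R3 + (3/5)·R2: [0, 0, 0]
R4 ← R4 − (1/5)·R2: [0, 0, 0]
R5 ← R5 + (4/5)·R2: [0, 0, 0]
2 nonzero rows, so rank(C) = 2.
C has 3 columns; by rank–nullity, nullity = 3 − 2 = 1.

1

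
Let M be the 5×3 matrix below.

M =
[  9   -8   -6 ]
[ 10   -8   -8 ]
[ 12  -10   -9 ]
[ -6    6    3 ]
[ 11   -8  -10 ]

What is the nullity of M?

1

Row reduce to echelon form.
R2 ← R2 − (10/9)·R1: [0, 8/9, -4/3]
R3 ← R3 − (4/3)·R1: [0, 2/3, -1]
R4 ← R4 + (2/3)·R1: [0, 2/3, -1]
R5 ← R5 − (11/9)·R1: [0, 16/9, -8/3]
R3 ← R3 − (3/4)·R2: [0, 0, 0]
R4 ← R4 − (3/4)·R2: [0, 0, 0]
R5 ← R5 − (2)·R2: [0, 0, 0]
2 nonzero rows, so rank(M) = 2.
M has 3 columns; by rank–nullity, nullity = 3 − 2 = 1.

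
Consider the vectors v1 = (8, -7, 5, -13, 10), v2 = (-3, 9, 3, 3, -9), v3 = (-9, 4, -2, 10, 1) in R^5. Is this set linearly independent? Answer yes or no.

yes

Form the matrix with these vectors as rows and row reduce.
R2 ← R2 + (3/8)·R1: [0, 51/8, 39/8, -15/8, -21/4]
R3 ← R3 + (9/8)·R1: [0, -31/8, 29/8, -37/8, 49/4]
R3 ← R3 + (31/51)·R2: [0, 0, 112/17, -98/17, 154/17]
3 nonzero rows, so the 3 vectors span a space of dimension 3.
Since 3 = 3, the vectors are linearly independent.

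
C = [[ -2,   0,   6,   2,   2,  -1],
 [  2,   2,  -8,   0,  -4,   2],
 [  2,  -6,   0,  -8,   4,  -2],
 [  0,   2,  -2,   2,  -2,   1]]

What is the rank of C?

Row reduce to echelon form.
R2 ← R2 + R1: [0, 2, -2, 2, -2, 1]
R3 ← R3 + R1: [0, -6, 6, -6, 6, -3]
R3 ← R3 + (3)·R2: [0, 0, 0, 0, 0, 0]
R4 ← R4 − R2: [0, 0, 0, 0, 0, 0]
Echelon form has 2 nonzero rows, so rank(C) = 2.

2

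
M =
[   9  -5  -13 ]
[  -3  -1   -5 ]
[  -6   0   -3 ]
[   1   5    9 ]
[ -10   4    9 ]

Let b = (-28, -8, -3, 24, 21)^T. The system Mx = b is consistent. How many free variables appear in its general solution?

0

Row reduce the augmented matrix [M | b].
R2 ← R2 + (1/3)·R1: [0, -8/3, -28/3, -52/3]
R3 ← R3 + (2/3)·R1: [0, -10/3, -35/3, -65/3]
R4 ← R4 − (1/9)·R1: [0, 50/9, 94/9, 244/9]
R5 ← R5 + (10/9)·R1: [0, -14/9, -49/9, -91/9]
R3 ← R3 − (5/4)·R2: [0, 0, 0, 0]
R4 ← R4 + (25/12)·R2: [0, 0, -9, -9]
R5 ← R5 − (7/12)·R2: [0, 0, 0, 0]
Swap R3 ↔ R4
The echelon form has 3 nonzero rows, and every pivot lies in the first 3 columns, so rank(M) = rank([M|b]) = 3.
The system is consistent.
Free variables = (unknowns) − (rank) = 3 − 3 = 0.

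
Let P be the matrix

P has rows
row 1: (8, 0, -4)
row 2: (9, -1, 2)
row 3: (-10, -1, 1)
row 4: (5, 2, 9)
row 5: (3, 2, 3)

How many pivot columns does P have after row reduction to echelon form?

3

Row reduce to echelon form.
R2 ← R2 − (9/8)·R1: [0, -1, 13/2]
R3 ← R3 + (5/4)·R1: [0, -1, -4]
R4 ← R4 − (5/8)·R1: [0, 2, 23/2]
R5 ← R5 − (3/8)·R1: [0, 2, 9/2]
R3 ← R3 − R2: [0, 0, -21/2]
R4 ← R4 + (2)·R2: [0, 0, 49/2]
R5 ← R5 + (2)·R2: [0, 0, 35/2]
R4 ← R4 + (7/3)·R3: [0, 0, 0]
R5 ← R5 + (5/3)·R3: [0, 0, 0]
Echelon form has 3 nonzero rows, so rank(P) = 3.
Each nonzero row contributes one pivot column: 3 pivot columns.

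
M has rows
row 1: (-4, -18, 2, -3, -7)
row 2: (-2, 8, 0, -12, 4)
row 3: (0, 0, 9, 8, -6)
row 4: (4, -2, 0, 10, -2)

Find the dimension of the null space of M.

Row reduce to echelon form.
R2 ← R2 − (1/2)·R1: [0, 17, -1, -21/2, 15/2]
R4 ← R4 + R1: [0, -20, 2, 7, -9]
R4 ← R4 + (20/17)·R2: [0, 0, 14/17, -91/17, -3/17]
R4 ← R4 − (14/153)·R3: [0, 0, 0, -931/153, 19/51]
4 nonzero rows, so rank(M) = 4.
M has 5 columns; by rank–nullity, nullity = 5 − 4 = 1.

1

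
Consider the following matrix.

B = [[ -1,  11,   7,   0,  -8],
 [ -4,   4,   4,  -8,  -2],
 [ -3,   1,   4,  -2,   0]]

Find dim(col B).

3

Row reduce to echelon form.
R2 ← R2 − (4)·R1: [0, -40, -24, -8, 30]
R3 ← R3 − (3)·R1: [0, -32, -17, -2, 24]
R3 ← R3 − (4/5)·R2: [0, 0, 11/5, 22/5, 0]
Echelon form has 3 nonzero rows, so rank(B) = 3.
The column space has dimension equal to the rank: 3.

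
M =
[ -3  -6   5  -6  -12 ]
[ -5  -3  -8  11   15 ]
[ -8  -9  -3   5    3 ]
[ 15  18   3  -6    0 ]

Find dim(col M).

Row reduce to echelon form.
R2 ← R2 − (5/3)·R1: [0, 7, -49/3, 21, 35]
R3 ← R3 − (8/3)·R1: [0, 7, -49/3, 21, 35]
R4 ← R4 + (5)·R1: [0, -12, 28, -36, -60]
R3 ← R3 − R2: [0, 0, 0, 0, 0]
R4 ← R4 + (12/7)·R2: [0, 0, 0, 0, 0]
Echelon form has 2 nonzero rows, so rank(M) = 2.
The column space has dimension equal to the rank: 2.

2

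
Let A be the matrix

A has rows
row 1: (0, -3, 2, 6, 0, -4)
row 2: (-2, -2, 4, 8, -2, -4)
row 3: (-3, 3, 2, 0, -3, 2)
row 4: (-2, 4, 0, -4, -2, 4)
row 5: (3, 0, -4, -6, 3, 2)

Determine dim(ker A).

Row reduce to echelon form.
Swap R1 ↔ R2
R3 ← R3 − (3/2)·R1: [0, 6, -4, -12, 0, 8]
R4 ← R4 − R1: [0, 6, -4, -12, 0, 8]
R5 ← R5 + (3/2)·R1: [0, -3, 2, 6, 0, -4]
R3 ← R3 + (2)·R2: [0, 0, 0, 0, 0, 0]
R4 ← R4 + (2)·R2: [0, 0, 0, 0, 0, 0]
R5 ← R5 − R2: [0, 0, 0, 0, 0, 0]
2 nonzero rows, so rank(A) = 2.
A has 6 columns; by rank–nullity, nullity = 6 − 2 = 4.

4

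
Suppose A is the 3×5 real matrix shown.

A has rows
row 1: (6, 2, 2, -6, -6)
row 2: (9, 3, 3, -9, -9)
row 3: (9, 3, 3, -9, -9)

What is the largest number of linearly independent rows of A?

1

Row reduce to echelon form.
R2 ← R2 − (3/2)·R1: [0, 0, 0, 0, 0]
R3 ← R3 − (3/2)·R1: [0, 0, 0, 0, 0]
Echelon form has 1 nonzero row, so rank(A) = 1.
The rank gives the maximum number of linearly independent rows: 1.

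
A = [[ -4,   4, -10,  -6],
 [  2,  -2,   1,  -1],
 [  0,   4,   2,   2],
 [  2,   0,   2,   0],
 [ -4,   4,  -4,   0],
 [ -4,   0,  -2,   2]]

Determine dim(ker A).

1

Row reduce to echelon form.
R2 ← R2 + (1/2)·R1: [0, 0, -4, -4]
R4 ← R4 + (1/2)·R1: [0, 2, -3, -3]
R5 ← R5 − R1: [0, 0, 6, 6]
R6 ← R6 − R1: [0, -4, 8, 8]
Swap R2 ↔ R3
R4 ← R4 − (1/2)·R2: [0, 0, -4, -4]
R6 ← R6 + R2: [0, 0, 10, 10]
R4 ← R4 − R3: [0, 0, 0, 0]
R5 ← R5 + (3/2)·R3: [0, 0, 0, 0]
R6 ← R6 + (5/2)·R3: [0, 0, 0, 0]
3 nonzero rows, so rank(A) = 3.
A has 4 columns; by rank–nullity, nullity = 4 − 3 = 1.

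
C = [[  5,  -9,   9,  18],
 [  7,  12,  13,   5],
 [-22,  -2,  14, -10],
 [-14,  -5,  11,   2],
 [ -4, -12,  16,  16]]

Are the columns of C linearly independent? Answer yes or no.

yes

Row reduce C to echelon form.
R2 ← R2 − (7/5)·R1: [0, 123/5, 2/5, -101/5]
R3 ← R3 + (22/5)·R1: [0, -208/5, 268/5, 346/5]
R4 ← R4 + (14/5)·R1: [0, -151/5, 181/5, 262/5]
R5 ← R5 + (4/5)·R1: [0, -96/5, 116/5, 152/5]
R3 ← R3 + (208/123)·R2: [0, 0, 6676/123, 4310/123]
R4 ← R4 + (151/123)·R2: [0, 0, 4513/123, 3395/123]
R5 ← R5 + (32/41)·R2: [0, 0, 964/41, 600/41]
R4 ← R4 − (4513/6676)·R3: [0, 0, 0, 13065/3338]
R5 ← R5 − (723/1669)·R3: [0, 0, 0, -910/1669]
R5 ← R5 + (28/201)·R4: [0, 0, 0, 0]
4 pivots among 4 columns.
Every column is a pivot column, so the columns are linearly independent.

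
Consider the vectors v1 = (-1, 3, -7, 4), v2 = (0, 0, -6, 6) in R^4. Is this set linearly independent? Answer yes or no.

Form the matrix with these vectors as rows and row reduce.
2 nonzero rows, so the 2 vectors span a space of dimension 2.
Since 2 = 2, the vectors are linearly independent.

yes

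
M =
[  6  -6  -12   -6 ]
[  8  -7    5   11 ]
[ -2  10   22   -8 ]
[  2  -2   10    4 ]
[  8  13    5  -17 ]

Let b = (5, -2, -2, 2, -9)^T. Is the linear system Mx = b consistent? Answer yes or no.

Row reduce the augmented matrix [M | b].
R2 ← R2 − (4/3)·R1: [0, 1, 21, 19, -26/3]
R3 ← R3 + (1/3)·R1: [0, 8, 18, -10, -1/3]
R4 ← R4 − (1/3)·R1: [0, 0, 14, 6, 1/3]
R5 ← R5 − (4/3)·R1: [0, 21, 21, -9, -47/3]
R3 ← R3 − (8)·R2: [0, 0, -150, -162, 69]
R5 ← R5 − (21)·R2: [0, 0, -420, -408, 499/3]
R4 ← R4 + (7/75)·R3: [0, 0, 0, -228/25, 508/75]
R5 ← R5 − (14/5)·R3: [0, 0, 0, 228/5, -403/15]
R5 ← R5 + (5)·R4: [0, 0, 0, 0, 7]
The echelon form has 5 nonzero rows; the last pivot sits in the augmented column, so rank(M) = 4 but rank([M|b]) = 5.
Since the ranks differ, the system is inconsistent.

no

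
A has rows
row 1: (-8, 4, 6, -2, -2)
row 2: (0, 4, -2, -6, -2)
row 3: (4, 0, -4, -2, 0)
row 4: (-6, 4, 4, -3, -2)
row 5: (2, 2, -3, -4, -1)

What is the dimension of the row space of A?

2

Row reduce to echelon form.
R3 ← R3 + (1/2)·R1: [0, 2, -1, -3, -1]
R4 ← R4 − (3/4)·R1: [0, 1, -1/2, -3/2, -1/2]
R5 ← R5 + (1/4)·R1: [0, 3, -3/2, -9/2, -3/2]
R3 ← R3 − (1/2)·R2: [0, 0, 0, 0, 0]
R4 ← R4 − (1/4)·R2: [0, 0, 0, 0, 0]
R5 ← R5 − (3/4)·R2: [0, 0, 0, 0, 0]
Echelon form has 2 nonzero rows, so rank(A) = 2.
The row space has dimension equal to the rank: 2.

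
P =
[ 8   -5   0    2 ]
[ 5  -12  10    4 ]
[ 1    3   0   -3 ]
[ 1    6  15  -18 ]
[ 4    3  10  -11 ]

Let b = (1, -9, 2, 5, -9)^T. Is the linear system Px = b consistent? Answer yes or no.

Row reduce the augmented matrix [P | b].
R2 ← R2 − (5/8)·R1: [0, -71/8, 10, 11/4, -77/8]
R3 ← R3 − (1/8)·R1: [0, 29/8, 0, -13/4, 15/8]
R4 ← R4 − (1/8)·R1: [0, 53/8, 15, -73/4, 39/8]
R5 ← R5 − (1/2)·R1: [0, 11/2, 10, -12, -19/2]
R3 ← R3 + (29/71)·R2: [0, 0, 290/71, -151/71, -146/71]
R4 ← R4 + (53/71)·R2: [0, 0, 1595/71, -1150/71, -164/71]
R5 ← R5 + (44/71)·R2: [0, 0, 1150/71, -731/71, -1098/71]
R4 ← R4 − (11/2)·R3: [0, 0, 0, -9/2, 9]
R5 ← R5 − (115/29)·R3: [0, 0, 0, -54/29, -212/29]
R5 ← R5 − (12/29)·R4: [0, 0, 0, 0, -320/29]
The echelon form has 5 nonzero rows; the last pivot sits in the augmented column, so rank(P) = 4 but rank([P|b]) = 5.
Since the ranks differ, the system is inconsistent.

no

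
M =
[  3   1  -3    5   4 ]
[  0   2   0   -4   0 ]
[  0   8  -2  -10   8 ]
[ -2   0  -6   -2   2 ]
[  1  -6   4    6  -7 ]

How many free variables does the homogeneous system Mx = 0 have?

Row reduce to echelon form.
R4 ← R4 + (2/3)·R1: [0, 2/3, -8, 4/3, 14/3]
R5 ← R5 − (1/3)·R1: [0, -19/3, 5, 13/3, -25/3]
R3 ← R3 − (4)·R2: [0, 0, -2, 6, 8]
R4 ← R4 − (1/3)·R2: [0, 0, -8, 8/3, 14/3]
R5 ← R5 + (19/6)·R2: [0, 0, 5, -25/3, -25/3]
R4 ← R4 − (4)·R3: [0, 0, 0, -64/3, -82/3]
R5 ← R5 + (5/2)·R3: [0, 0, 0, 20/3, 35/3]
R5 ← R5 + (5/16)·R4: [0, 0, 0, 0, 25/8]
5 nonzero rows, so rank(M) = 5.
M has 5 columns; by rank–nullity, nullity = 5 − 5 = 0.

0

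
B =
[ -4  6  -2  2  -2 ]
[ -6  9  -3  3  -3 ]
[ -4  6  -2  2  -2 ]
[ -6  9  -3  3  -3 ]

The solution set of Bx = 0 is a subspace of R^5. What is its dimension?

Row reduce to echelon form.
R2 ← R2 − (3/2)·R1: [0, 0, 0, 0, 0]
R3 ← R3 − R1: [0, 0, 0, 0, 0]
R4 ← R4 − (3/2)·R1: [0, 0, 0, 0, 0]
1 nonzero row, so rank(B) = 1.
B has 5 columns; by rank–nullity, nullity = 5 − 1 = 4.

4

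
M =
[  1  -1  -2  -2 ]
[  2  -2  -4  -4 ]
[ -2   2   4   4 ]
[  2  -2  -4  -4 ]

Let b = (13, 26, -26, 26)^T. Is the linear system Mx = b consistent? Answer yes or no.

Row reduce the augmented matrix [M | b].
R2 ← R2 − (2)·R1: [0, 0, 0, 0, 0]
R3 ← R3 + (2)·R1: [0, 0, 0, 0, 0]
R4 ← R4 − (2)·R1: [0, 0, 0, 0, 0]
The echelon form has 1 nonzero rows, and every pivot lies in the first 4 columns, so rank(M) = rank([M|b]) = 1.
The system is consistent.

yes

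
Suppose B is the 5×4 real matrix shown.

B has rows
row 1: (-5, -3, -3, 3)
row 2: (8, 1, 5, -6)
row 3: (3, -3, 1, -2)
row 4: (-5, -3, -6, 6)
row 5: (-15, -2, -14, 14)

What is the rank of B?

Row reduce to echelon form.
R2 ← R2 + (8/5)·R1: [0, -19/5, 1/5, -6/5]
R3 ← R3 + (3/5)·R1: [0, -24/5, -4/5, -1/5]
R4 ← R4 − R1: [0, 0, -3, 3]
R5 ← R5 − (3)·R1: [0, 7, -5, 5]
R3 ← R3 − (24/19)·R2: [0, 0, -20/19, 25/19]
R5 ← R5 + (35/19)·R2: [0, 0, -88/19, 53/19]
R4 ← R4 − (57/20)·R3: [0, 0, 0, -3/4]
R5 ← R5 − (22/5)·R3: [0, 0, 0, -3]
R5 ← R5 − (4)·R4: [0, 0, 0, 0]
Echelon form has 4 nonzero rows, so rank(B) = 4.

4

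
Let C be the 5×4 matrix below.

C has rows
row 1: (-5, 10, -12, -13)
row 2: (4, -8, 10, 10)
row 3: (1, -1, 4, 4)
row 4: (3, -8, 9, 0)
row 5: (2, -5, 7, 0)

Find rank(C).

Row reduce to echelon form.
R2 ← R2 + (4/5)·R1: [0, 0, 2/5, -2/5]
R3 ← R3 + (1/5)·R1: [0, 1, 8/5, 7/5]
R4 ← R4 + (3/5)·R1: [0, -2, 9/5, -39/5]
R5 ← R5 + (2/5)·R1: [0, -1, 11/5, -26/5]
Swap R2 ↔ R3
R4 ← R4 + (2)·R2: [0, 0, 5, -5]
R5 ← R5 + R2: [0, 0, 19/5, -19/5]
R4 ← R4 − (25/2)·R3: [0, 0, 0, 0]
R5 ← R5 − (19/2)·R3: [0, 0, 0, 0]
Echelon form has 3 nonzero rows, so rank(C) = 3.

3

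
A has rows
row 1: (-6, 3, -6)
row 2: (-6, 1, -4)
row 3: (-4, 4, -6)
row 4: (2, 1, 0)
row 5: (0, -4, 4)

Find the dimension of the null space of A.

Row reduce to echelon form.
R2 ← R2 − R1: [0, -2, 2]
R3 ← R3 − (2/3)·R1: [0, 2, -2]
R4 ← R4 + (1/3)·R1: [0, 2, -2]
R3 ← R3 + R2: [0, 0, 0]
R4 ← R4 + R2: [0, 0, 0]
R5 ← R5 − (2)·R2: [0, 0, 0]
2 nonzero rows, so rank(A) = 2.
A has 3 columns; by rank–nullity, nullity = 3 − 2 = 1.

1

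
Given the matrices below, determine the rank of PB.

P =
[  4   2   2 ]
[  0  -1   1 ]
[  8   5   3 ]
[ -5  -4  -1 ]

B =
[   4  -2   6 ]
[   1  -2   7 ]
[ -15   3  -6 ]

First compute PB:
[[-12,  -6,  26],
 [-16,   5, -13],
 [ -8, -17,  65],
 [ -9,  15, -52]]
Now row reduce the product.
R2 ← R2 − (4/3)·R1: [0, 13, -143/3]
R3 ← R3 − (2/3)·R1: [0, -13, 143/3]
R4 ← R4 − (3/4)·R1: [0, 39/2, -143/2]
R3 ← R3 + R2: [0, 0, 0]
R4 ← R4 − (3/2)·R2: [0, 0, 0]
2 nonzero rows, so rank(PB) = 2.

2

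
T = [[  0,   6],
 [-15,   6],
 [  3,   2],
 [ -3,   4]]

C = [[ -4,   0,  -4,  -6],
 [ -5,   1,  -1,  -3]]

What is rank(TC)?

2

First compute TC:
[[-30,   6,  -6, -18],
 [ 30,   6,  54,  72],
 [-22,   2, -14, -24],
 [ -8,   4,   8,   6]]
Now row reduce the product.
R2 ← R2 + R1: [0, 12, 48, 54]
R3 ← R3 − (11/15)·R1: [0, -12/5, -48/5, -54/5]
R4 ← R4 − (4/15)·R1: [0, 12/5, 48/5, 54/5]
R3 ← R3 + (1/5)·R2: [0, 0, 0, 0]
R4 ← R4 − (1/5)·R2: [0, 0, 0, 0]
2 nonzero rows, so rank(TC) = 2.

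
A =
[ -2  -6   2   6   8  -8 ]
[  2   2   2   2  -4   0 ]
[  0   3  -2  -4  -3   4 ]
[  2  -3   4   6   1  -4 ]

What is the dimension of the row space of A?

3

Row reduce to echelon form.
R2 ← R2 + R1: [0, -4, 4, 8, 4, -8]
R4 ← R4 + R1: [0, -9, 6, 12, 9, -12]
R3 ← R3 + (3/4)·R2: [0, 0, 1, 2, 0, -2]
R4 ← R4 − (9/4)·R2: [0, 0, -3, -6, 0, 6]
R4 ← R4 + (3)·R3: [0, 0, 0, 0, 0, 0]
Echelon form has 3 nonzero rows, so rank(A) = 3.
The row space has dimension equal to the rank: 3.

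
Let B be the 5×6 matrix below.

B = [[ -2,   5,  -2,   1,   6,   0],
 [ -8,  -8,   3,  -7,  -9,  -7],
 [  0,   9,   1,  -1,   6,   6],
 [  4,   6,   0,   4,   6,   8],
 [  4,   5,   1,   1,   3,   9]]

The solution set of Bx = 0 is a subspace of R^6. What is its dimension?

1

Row reduce to echelon form.
R2 ← R2 − (4)·R1: [0, -28, 11, -11, -33, -7]
R4 ← R4 + (2)·R1: [0, 16, -4, 6, 18, 8]
R5 ← R5 + (2)·R1: [0, 15, -3, 3, 15, 9]
R3 ← R3 + (9/28)·R2: [0, 0, 127/28, -127/28, -129/28, 15/4]
R4 ← R4 + (4/7)·R2: [0, 0, 16/7, -2/7, -6/7, 4]
R5 ← R5 + (15/28)·R2: [0, 0, 81/28, -81/28, -75/28, 21/4]
R4 ← R4 − (64/127)·R3: [0, 0, 0, 2, 186/127, 268/127]
R5 ← R5 − (81/127)·R3: [0, 0, 0, 0, 33/127, 363/127]
5 nonzero rows, so rank(B) = 5.
B has 6 columns; by rank–nullity, nullity = 6 − 5 = 1.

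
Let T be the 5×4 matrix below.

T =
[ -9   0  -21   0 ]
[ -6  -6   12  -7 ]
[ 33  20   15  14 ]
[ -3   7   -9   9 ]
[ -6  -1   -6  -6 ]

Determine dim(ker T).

Row reduce to echelon form.
R2 ← R2 − (2/3)·R1: [0, -6, 26, -7]
R3 ← R3 + (11/3)·R1: [0, 20, -62, 14]
R4 ← R4 − (1/3)·R1: [0, 7, -2, 9]
R5 ← R5 − (2/3)·R1: [0, -1, 8, -6]
R3 ← R3 + (10/3)·R2: [0, 0, 74/3, -28/3]
R4 ← R4 + (7/6)·R2: [0, 0, 85/3, 5/6]
R5 ← R5 − (1/6)·R2: [0, 0, 11/3, -29/6]
R4 ← R4 − (85/74)·R3: [0, 0, 0, 855/74]
R5 ← R5 − (11/74)·R3: [0, 0, 0, -255/74]
R5 ← R5 + (17/57)·R4: [0, 0, 0, 0]
4 nonzero rows, so rank(T) = 4.
T has 4 columns; by rank–nullity, nullity = 4 − 4 = 0.

0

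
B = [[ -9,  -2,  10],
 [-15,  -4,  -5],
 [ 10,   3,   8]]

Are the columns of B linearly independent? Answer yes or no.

yes

Row reduce B to echelon form.
R2 ← R2 − (5/3)·R1: [0, -2/3, -65/3]
R3 ← R3 + (10/9)·R1: [0, 7/9, 172/9]
R3 ← R3 + (7/6)·R2: [0, 0, -37/6]
3 pivots among 3 columns.
Every column is a pivot column, so the columns are linearly independent.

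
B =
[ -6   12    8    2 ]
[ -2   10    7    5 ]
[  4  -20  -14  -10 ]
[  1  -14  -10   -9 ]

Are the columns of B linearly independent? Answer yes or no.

no

Row reduce B to echelon form.
R2 ← R2 − (1/3)·R1: [0, 6, 13/3, 13/3]
R3 ← R3 + (2/3)·R1: [0, -12, -26/3, -26/3]
R4 ← R4 + (1/6)·R1: [0, -12, -26/3, -26/3]
R3 ← R3 + (2)·R2: [0, 0, 0, 0]
R4 ← R4 + (2)·R2: [0, 0, 0, 0]
2 pivots among 4 columns.
Only 2 < 4 pivot columns, so the columns are linearly dependent.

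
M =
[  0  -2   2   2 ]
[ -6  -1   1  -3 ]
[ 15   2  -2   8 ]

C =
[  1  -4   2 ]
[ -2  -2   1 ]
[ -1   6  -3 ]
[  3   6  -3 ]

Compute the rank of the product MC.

2

First compute MC:
[[  8,  28, -14],
 [-14,  14,  -7],
 [ 37, -28,  14]]
Now row reduce the product.
R2 ← R2 + (7/4)·R1: [0, 63, -63/2]
R3 ← R3 − (37/8)·R1: [0, -315/2, 315/4]
R3 ← R3 + (5/2)·R2: [0, 0, 0]
2 nonzero rows, so rank(MC) = 2.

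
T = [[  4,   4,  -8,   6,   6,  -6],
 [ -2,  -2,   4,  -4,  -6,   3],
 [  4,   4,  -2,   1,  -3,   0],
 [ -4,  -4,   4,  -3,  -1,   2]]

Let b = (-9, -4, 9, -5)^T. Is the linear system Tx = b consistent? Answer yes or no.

Row reduce the augmented matrix [T | b].
R2 ← R2 + (1/2)·R1: [0, 0, 0, -1, -3, 0, -17/2]
R3 ← R3 − R1: [0, 0, 6, -5, -9, 6, 18]
R4 ← R4 + R1: [0, 0, -4, 3, 5, -4, -14]
Swap R2 ↔ R3
R4 ← R4 + (2/3)·R2: [0, 0, 0, -1/3, -1, 0, -2]
R4 ← R4 − (1/3)·R3: [0, 0, 0, 0, 0, 0, 5/6]
The echelon form has 4 nonzero rows; the last pivot sits in the augmented column, so rank(T) = 3 but rank([T|b]) = 4.
Since the ranks differ, the system is inconsistent.

no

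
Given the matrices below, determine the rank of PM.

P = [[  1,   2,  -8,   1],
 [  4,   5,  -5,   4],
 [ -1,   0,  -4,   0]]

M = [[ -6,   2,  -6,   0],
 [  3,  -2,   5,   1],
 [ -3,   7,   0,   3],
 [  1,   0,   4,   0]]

First compute PM:
[[ 25, -58,   8, -22],
 [ 10, -37,  17, -10],
 [ 18, -30,   6, -12]]
Now row reduce the product.
R2 ← R2 − (2/5)·R1: [0, -69/5, 69/5, -6/5]
R3 ← R3 − (18/25)·R1: [0, 294/25, 6/25, 96/25]
R3 ← R3 + (98/115)·R2: [0, 0, 12, 324/115]
3 nonzero rows, so rank(PM) = 3.

3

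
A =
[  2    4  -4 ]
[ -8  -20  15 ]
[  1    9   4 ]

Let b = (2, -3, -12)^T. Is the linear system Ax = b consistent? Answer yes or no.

yes

Row reduce the augmented matrix [A | b].
R2 ← R2 + (4)·R1: [0, -4, -1, 5]
R3 ← R3 − (1/2)·R1: [0, 7, 6, -13]
R3 ← R3 + (7/4)·R2: [0, 0, 17/4, -17/4]
The echelon form has 3 nonzero rows, and every pivot lies in the first 3 columns, so rank(A) = rank([A|b]) = 3.
The system is consistent.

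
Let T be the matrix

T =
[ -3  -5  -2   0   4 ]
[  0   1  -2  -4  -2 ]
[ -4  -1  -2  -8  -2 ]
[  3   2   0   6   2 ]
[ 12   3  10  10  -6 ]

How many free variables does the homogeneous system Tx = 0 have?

Row reduce to echelon form.
R3 ← R3 − (4/3)·R1: [0, 17/3, 2/3, -8, -22/3]
R4 ← R4 + R1: [0, -3, -2, 6, 6]
R5 ← R5 + (4)·R1: [0, -17, 2, 10, 10]
R3 ← R3 − (17/3)·R2: [0, 0, 12, 44/3, 4]
R4 ← R4 + (3)·R2: [0, 0, -8, -6, 0]
R5 ← R5 + (17)·R2: [0, 0, -32, -58, -24]
R4 ← R4 + (2/3)·R3: [0, 0, 0, 34/9, 8/3]
R5 ← R5 + (8/3)·R3: [0, 0, 0, -170/9, -40/3]
R5 ← R5 + (5)·R4: [0, 0, 0, 0, 0]
4 nonzero rows, so rank(T) = 4.
T has 5 columns; by rank–nullity, nullity = 5 − 4 = 1.

1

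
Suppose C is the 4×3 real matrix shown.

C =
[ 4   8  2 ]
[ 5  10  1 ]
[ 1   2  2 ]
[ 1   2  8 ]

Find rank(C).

Row reduce to echelon form.
R2 ← R2 − (5/4)·R1: [0, 0, -3/2]
R3 ← R3 − (1/4)·R1: [0, 0, 3/2]
R4 ← R4 − (1/4)·R1: [0, 0, 15/2]
R3 ← R3 + R2: [0, 0, 0]
R4 ← R4 + (5)·R2: [0, 0, 0]
Echelon form has 2 nonzero rows, so rank(C) = 2.

2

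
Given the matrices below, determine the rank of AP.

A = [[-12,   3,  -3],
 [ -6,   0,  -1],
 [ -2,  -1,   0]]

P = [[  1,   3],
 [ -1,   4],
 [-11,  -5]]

First compute AP:
[[ 18,  -9],
 [  5, -13],
 [ -1, -10]]
Now row reduce the product.
R2 ← R2 − (5/18)·R1: [0, -21/2]
R3 ← R3 + (1/18)·R1: [0, -21/2]
R3 ← R3 − R2: [0, 0]
2 nonzero rows, so rank(AP) = 2.

2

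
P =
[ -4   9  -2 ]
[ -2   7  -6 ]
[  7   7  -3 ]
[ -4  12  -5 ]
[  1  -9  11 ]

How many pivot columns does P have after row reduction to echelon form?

Row reduce to echelon form.
R2 ← R2 − (1/2)·R1: [0, 5/2, -5]
R3 ← R3 + (7/4)·R1: [0, 91/4, -13/2]
R4 ← R4 − R1: [0, 3, -3]
R5 ← R5 + (1/4)·R1: [0, -27/4, 21/2]
R3 ← R3 − (91/10)·R2: [0, 0, 39]
R4 ← R4 − (6/5)·R2: [0, 0, 3]
R5 ← R5 + (27/10)·R2: [0, 0, -3]
R4 ← R4 − (1/13)·R3: [0, 0, 0]
R5 ← R5 + (1/13)·R3: [0, 0, 0]
Echelon form has 3 nonzero rows, so rank(P) = 3.
Each nonzero row contributes one pivot column: 3 pivot columns.

3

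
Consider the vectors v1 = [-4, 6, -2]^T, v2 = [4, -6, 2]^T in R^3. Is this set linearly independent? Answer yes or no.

Form the matrix with these vectors as rows and row reduce.
R2 ← R2 + R1: [0, 0, 0]
1 nonzero row, so the 2 vectors span a space of dimension 1.
Since 1 < 2, the vectors are linearly dependent.

no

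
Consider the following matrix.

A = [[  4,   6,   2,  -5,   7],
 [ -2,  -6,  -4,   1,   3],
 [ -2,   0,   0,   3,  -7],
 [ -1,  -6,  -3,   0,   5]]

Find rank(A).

3

Row reduce to echelon form.
R2 ← R2 + (1/2)·R1: [0, -3, -3, -3/2, 13/2]
R3 ← R3 + (1/2)·R1: [0, 3, 1, 1/2, -7/2]
R4 ← R4 + (1/4)·R1: [0, -9/2, -5/2, -5/4, 27/4]
R3 ← R3 + R2: [0, 0, -2, -1, 3]
R4 ← R4 − (3/2)·R2: [0, 0, 2, 1, -3]
R4 ← R4 + R3: [0, 0, 0, 0, 0]
Echelon form has 3 nonzero rows, so rank(A) = 3.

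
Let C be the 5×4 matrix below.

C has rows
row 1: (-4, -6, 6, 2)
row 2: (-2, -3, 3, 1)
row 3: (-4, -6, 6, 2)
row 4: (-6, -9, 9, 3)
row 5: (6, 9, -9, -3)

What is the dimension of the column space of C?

1

Row reduce to echelon form.
R2 ← R2 − (1/2)·R1: [0, 0, 0, 0]
R3 ← R3 − R1: [0, 0, 0, 0]
R4 ← R4 − (3/2)·R1: [0, 0, 0, 0]
R5 ← R5 + (3/2)·R1: [0, 0, 0, 0]
Echelon form has 1 nonzero row, so rank(C) = 1.
The column space has dimension equal to the rank: 1.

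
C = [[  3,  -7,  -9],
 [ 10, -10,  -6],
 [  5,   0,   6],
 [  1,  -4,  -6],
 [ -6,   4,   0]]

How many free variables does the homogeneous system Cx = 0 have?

Row reduce to echelon form.
R2 ← R2 − (10/3)·R1: [0, 40/3, 24]
R3 ← R3 − (5/3)·R1: [0, 35/3, 21]
R4 ← R4 − (1/3)·R1: [0, -5/3, -3]
R5 ← R5 + (2)·R1: [0, -10, -18]
R3 ← R3 − (7/8)·R2: [0, 0, 0]
R4 ← R4 + (1/8)·R2: [0, 0, 0]
R5 ← R5 + (3/4)·R2: [0, 0, 0]
2 nonzero rows, so rank(C) = 2.
C has 3 columns; by rank–nullity, nullity = 3 − 2 = 1.

1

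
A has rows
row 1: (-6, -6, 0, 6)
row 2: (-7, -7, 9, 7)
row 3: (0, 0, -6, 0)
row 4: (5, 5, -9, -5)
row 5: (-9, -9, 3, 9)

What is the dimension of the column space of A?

2

Row reduce to echelon form.
R2 ← R2 − (7/6)·R1: [0, 0, 9, 0]
R4 ← R4 + (5/6)·R1: [0, 0, -9, 0]
R5 ← R5 − (3/2)·R1: [0, 0, 3, 0]
R3 ← R3 + (2/3)·R2: [0, 0, 0, 0]
R4 ← R4 + R2: [0, 0, 0, 0]
R5 ← R5 − (1/3)·R2: [0, 0, 0, 0]
Echelon form has 2 nonzero rows, so rank(A) = 2.
The column space has dimension equal to the rank: 2.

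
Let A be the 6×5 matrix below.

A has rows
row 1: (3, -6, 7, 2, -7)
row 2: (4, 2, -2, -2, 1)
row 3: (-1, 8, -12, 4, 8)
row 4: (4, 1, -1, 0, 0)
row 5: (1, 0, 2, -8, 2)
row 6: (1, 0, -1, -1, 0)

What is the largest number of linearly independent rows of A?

Row reduce to echelon form.
R2 ← R2 − (4/3)·R1: [0, 10, -34/3, -14/3, 31/3]
R3 ← R3 + (1/3)·R1: [0, 6, -29/3, 14/3, 17/3]
R4 ← R4 − (4/3)·R1: [0, 9, -31/3, -8/3, 28/3]
R5 ← R5 − (1/3)·R1: [0, 2, -1/3, -26/3, 13/3]
R6 ← R6 − (1/3)·R1: [0, 2, -10/3, -5/3, 7/3]
R3 ← R3 − (3/5)·R2: [0, 0, -43/15, 112/15, -8/15]
R4 ← R4 − (9/10)·R2: [0, 0, -2/15, 23/15, 1/30]
R5 ← R5 − (1/5)·R2: [0, 0, 29/15, -116/15, 34/15]
R6 ← R6 − (1/5)·R2: [0, 0, -16/15, -11/15, 4/15]
R4 ← R4 − (2/43)·R3: [0, 0, 0, 51/43, 5/86]
R5 ← R5 + (29/43)·R3: [0, 0, 0, -116/43, 82/43]
R6 ← R6 − (16/43)·R3: [0, 0, 0, -151/43, 20/43]
R5 ← R5 + (116/51)·R4: [0, 0, 0, 0, 104/51]
R6 ← R6 + (151/51)·R4: [0, 0, 0, 0, 65/102]
R6 ← R6 − (5/16)·R5: [0, 0, 0, 0, 0]
Echelon form has 5 nonzero rows, so rank(A) = 5.
The rank gives the maximum number of linearly independent rows: 5.

5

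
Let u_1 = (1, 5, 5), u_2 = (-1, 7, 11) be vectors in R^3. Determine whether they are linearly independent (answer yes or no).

yes

Form the matrix with these vectors as rows and row reduce.
R2 ← R2 + R1: [0, 12, 16]
2 nonzero rows, so the 2 vectors span a space of dimension 2.
Since 2 = 2, the vectors are linearly independent.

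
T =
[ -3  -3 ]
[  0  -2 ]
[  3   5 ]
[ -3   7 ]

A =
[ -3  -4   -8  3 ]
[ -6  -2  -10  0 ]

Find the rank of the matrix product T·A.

First compute TA:
[[ 27,  18,  54,  -9],
 [ 12,   4,  20,   0],
 [-39, -22, -74,   9],
 [-33,  -2, -46,  -9]]
Now row reduce the product.
R2 ← R2 − (4/9)·R1: [0, -4, -4, 4]
R3 ← R3 + (13/9)·R1: [0, 4, 4, -4]
R4 ← R4 + (11/9)·R1: [0, 20, 20, -20]
R3 ← R3 + R2: [0, 0, 0, 0]
R4 ← R4 + (5)·R2: [0, 0, 0, 0]
2 nonzero rows, so rank(TA) = 2.

2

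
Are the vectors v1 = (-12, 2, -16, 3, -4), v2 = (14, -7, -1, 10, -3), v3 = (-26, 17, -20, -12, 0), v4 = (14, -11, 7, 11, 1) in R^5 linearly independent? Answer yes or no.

Form the matrix with these vectors as rows and row reduce.
R2 ← R2 + (7/6)·R1: [0, -14/3, -59/3, 27/2, -23/3]
R3 ← R3 − (13/6)·R1: [0, 38/3, 44/3, -37/2, 26/3]
R4 ← R4 + (7/6)·R1: [0, -26/3, -35/3, 29/2, -11/3]
R3 ← R3 + (19/7)·R2: [0, 0, -271/7, 127/7, -85/7]
R4 ← R4 − (13/7)·R2: [0, 0, 174/7, -74/7, 74/7]
R4 ← R4 + (174/271)·R3: [0, 0, 0, 292/271, 752/271]
4 nonzero rows, so the 4 vectors span a space of dimension 4.
Since 4 = 4, the vectors are linearly independent.

yes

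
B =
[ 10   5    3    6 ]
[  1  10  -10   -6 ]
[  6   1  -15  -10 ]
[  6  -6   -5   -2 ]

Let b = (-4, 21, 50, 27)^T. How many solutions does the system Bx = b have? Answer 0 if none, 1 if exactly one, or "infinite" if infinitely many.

Row reduce the augmented matrix [B | b].
R2 ← R2 − (1/10)·R1: [0, 19/2, -103/10, -33/5, 107/5]
R3 ← R3 − (3/5)·R1: [0, -2, -84/5, -68/5, 262/5]
R4 ← R4 − (3/5)·R1: [0, -9, -34/5, -28/5, 147/5]
R3 ← R3 + (4/19)·R2: [0, 0, -1802/95, -1424/95, 5406/95]
R4 ← R4 + (18/19)·R2: [0, 0, -1573/95, -1126/95, 4719/95]
R4 ← R4 − (1573/1802)·R3: [0, 0, 0, 1110/901, 0]
The echelon form has 4 nonzero rows, and every pivot lies in the first 4 columns, so rank(B) = rank([B|b]) = 4.
The system is consistent.
rank = 4 = number of unknowns, so the solution is unique.

1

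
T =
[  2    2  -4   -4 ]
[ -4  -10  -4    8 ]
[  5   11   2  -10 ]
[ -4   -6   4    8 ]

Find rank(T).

2

Row reduce to echelon form.
R2 ← R2 + (2)·R1: [0, -6, -12, 0]
R3 ← R3 − (5/2)·R1: [0, 6, 12, 0]
R4 ← R4 + (2)·R1: [0, -2, -4, 0]
R3 ← R3 + R2: [0, 0, 0, 0]
R4 ← R4 − (1/3)·R2: [0, 0, 0, 0]
Echelon form has 2 nonzero rows, so rank(T) = 2.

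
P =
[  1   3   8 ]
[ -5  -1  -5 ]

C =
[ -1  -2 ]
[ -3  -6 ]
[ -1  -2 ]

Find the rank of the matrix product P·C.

First compute PC:
[[-18, -36],
 [ 13,  26]]
Now row reduce the product.
R2 ← R2 + (13/18)·R1: [0, 0]
1 nonzero row, so rank(PC) = 1.

1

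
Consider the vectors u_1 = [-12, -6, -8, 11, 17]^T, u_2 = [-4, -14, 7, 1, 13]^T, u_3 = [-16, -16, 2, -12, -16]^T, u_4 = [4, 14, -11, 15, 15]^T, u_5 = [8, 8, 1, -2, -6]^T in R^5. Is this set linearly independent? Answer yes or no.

no

Form the matrix with these vectors as rows and row reduce.
R2 ← R2 − (1/3)·R1: [0, -12, 29/3, -8/3, 22/3]
R3 ← R3 − (4/3)·R1: [0, -8, 38/3, -80/3, -116/3]
R4 ← R4 + (1/3)·R1: [0, 12, -41/3, 56/3, 62/3]
R5 ← R5 + (2/3)·R1: [0, 4, -13/3, 16/3, 16/3]
R3 ← R3 − (2/3)·R2: [0, 0, 56/9, -224/9, -392/9]
R4 ← R4 + R2: [0, 0, -4, 16, 28]
R5 ← R5 + (1/3)·R2: [0, 0, -10/9, 40/9, 70/9]
R4 ← R4 + (9/14)·R3: [0, 0, 0, 0, 0]
R5 ← R5 + (5/28)·R3: [0, 0, 0, 0, 0]
3 nonzero rows, so the 5 vectors span a space of dimension 3.
Since 3 < 5, the vectors are linearly dependent.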